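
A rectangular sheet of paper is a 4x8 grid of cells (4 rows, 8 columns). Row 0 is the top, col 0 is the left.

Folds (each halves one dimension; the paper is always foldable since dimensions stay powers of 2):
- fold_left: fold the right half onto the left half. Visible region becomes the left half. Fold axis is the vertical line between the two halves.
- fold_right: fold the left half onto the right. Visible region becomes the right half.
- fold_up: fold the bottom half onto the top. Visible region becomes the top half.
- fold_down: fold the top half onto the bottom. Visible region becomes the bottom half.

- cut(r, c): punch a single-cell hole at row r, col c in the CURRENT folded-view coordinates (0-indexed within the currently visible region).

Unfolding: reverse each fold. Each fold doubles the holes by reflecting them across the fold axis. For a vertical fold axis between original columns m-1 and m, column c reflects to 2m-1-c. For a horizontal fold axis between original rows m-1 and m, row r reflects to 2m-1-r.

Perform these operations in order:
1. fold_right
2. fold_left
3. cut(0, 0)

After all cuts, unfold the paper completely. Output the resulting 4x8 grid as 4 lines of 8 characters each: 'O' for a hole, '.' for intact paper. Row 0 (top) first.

Answer: O..OO..O
........
........
........

Derivation:
Op 1 fold_right: fold axis v@4; visible region now rows[0,4) x cols[4,8) = 4x4
Op 2 fold_left: fold axis v@6; visible region now rows[0,4) x cols[4,6) = 4x2
Op 3 cut(0, 0): punch at orig (0,4); cuts so far [(0, 4)]; region rows[0,4) x cols[4,6) = 4x2
Unfold 1 (reflect across v@6): 2 holes -> [(0, 4), (0, 7)]
Unfold 2 (reflect across v@4): 4 holes -> [(0, 0), (0, 3), (0, 4), (0, 7)]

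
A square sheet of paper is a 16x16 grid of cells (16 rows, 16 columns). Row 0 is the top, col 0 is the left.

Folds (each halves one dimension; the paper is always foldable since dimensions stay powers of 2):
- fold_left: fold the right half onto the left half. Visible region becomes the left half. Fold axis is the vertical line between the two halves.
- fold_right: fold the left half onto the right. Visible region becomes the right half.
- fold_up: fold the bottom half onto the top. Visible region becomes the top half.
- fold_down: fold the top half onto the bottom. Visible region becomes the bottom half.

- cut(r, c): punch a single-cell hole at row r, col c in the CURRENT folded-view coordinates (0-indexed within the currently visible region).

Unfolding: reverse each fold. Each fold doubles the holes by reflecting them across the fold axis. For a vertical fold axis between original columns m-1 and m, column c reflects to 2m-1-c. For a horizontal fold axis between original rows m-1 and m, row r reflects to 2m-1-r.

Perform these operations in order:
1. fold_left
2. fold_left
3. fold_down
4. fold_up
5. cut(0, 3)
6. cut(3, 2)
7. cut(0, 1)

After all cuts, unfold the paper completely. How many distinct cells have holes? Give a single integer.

Op 1 fold_left: fold axis v@8; visible region now rows[0,16) x cols[0,8) = 16x8
Op 2 fold_left: fold axis v@4; visible region now rows[0,16) x cols[0,4) = 16x4
Op 3 fold_down: fold axis h@8; visible region now rows[8,16) x cols[0,4) = 8x4
Op 4 fold_up: fold axis h@12; visible region now rows[8,12) x cols[0,4) = 4x4
Op 5 cut(0, 3): punch at orig (8,3); cuts so far [(8, 3)]; region rows[8,12) x cols[0,4) = 4x4
Op 6 cut(3, 2): punch at orig (11,2); cuts so far [(8, 3), (11, 2)]; region rows[8,12) x cols[0,4) = 4x4
Op 7 cut(0, 1): punch at orig (8,1); cuts so far [(8, 1), (8, 3), (11, 2)]; region rows[8,12) x cols[0,4) = 4x4
Unfold 1 (reflect across h@12): 6 holes -> [(8, 1), (8, 3), (11, 2), (12, 2), (15, 1), (15, 3)]
Unfold 2 (reflect across h@8): 12 holes -> [(0, 1), (0, 3), (3, 2), (4, 2), (7, 1), (7, 3), (8, 1), (8, 3), (11, 2), (12, 2), (15, 1), (15, 3)]
Unfold 3 (reflect across v@4): 24 holes -> [(0, 1), (0, 3), (0, 4), (0, 6), (3, 2), (3, 5), (4, 2), (4, 5), (7, 1), (7, 3), (7, 4), (7, 6), (8, 1), (8, 3), (8, 4), (8, 6), (11, 2), (11, 5), (12, 2), (12, 5), (15, 1), (15, 3), (15, 4), (15, 6)]
Unfold 4 (reflect across v@8): 48 holes -> [(0, 1), (0, 3), (0, 4), (0, 6), (0, 9), (0, 11), (0, 12), (0, 14), (3, 2), (3, 5), (3, 10), (3, 13), (4, 2), (4, 5), (4, 10), (4, 13), (7, 1), (7, 3), (7, 4), (7, 6), (7, 9), (7, 11), (7, 12), (7, 14), (8, 1), (8, 3), (8, 4), (8, 6), (8, 9), (8, 11), (8, 12), (8, 14), (11, 2), (11, 5), (11, 10), (11, 13), (12, 2), (12, 5), (12, 10), (12, 13), (15, 1), (15, 3), (15, 4), (15, 6), (15, 9), (15, 11), (15, 12), (15, 14)]

Answer: 48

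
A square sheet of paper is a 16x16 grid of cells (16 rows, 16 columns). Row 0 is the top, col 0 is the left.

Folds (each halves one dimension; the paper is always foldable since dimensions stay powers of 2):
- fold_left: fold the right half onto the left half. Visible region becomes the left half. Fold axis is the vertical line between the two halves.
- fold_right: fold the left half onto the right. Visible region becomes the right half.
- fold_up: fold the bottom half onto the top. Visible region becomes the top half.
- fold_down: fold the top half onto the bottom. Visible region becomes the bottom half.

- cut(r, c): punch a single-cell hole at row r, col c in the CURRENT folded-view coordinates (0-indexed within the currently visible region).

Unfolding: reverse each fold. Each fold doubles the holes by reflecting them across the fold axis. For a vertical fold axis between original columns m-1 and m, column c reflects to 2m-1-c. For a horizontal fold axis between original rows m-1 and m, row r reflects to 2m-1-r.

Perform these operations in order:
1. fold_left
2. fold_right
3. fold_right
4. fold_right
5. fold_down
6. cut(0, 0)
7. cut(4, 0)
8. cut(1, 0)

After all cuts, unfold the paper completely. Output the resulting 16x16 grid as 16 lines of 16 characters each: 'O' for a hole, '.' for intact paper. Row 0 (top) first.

Op 1 fold_left: fold axis v@8; visible region now rows[0,16) x cols[0,8) = 16x8
Op 2 fold_right: fold axis v@4; visible region now rows[0,16) x cols[4,8) = 16x4
Op 3 fold_right: fold axis v@6; visible region now rows[0,16) x cols[6,8) = 16x2
Op 4 fold_right: fold axis v@7; visible region now rows[0,16) x cols[7,8) = 16x1
Op 5 fold_down: fold axis h@8; visible region now rows[8,16) x cols[7,8) = 8x1
Op 6 cut(0, 0): punch at orig (8,7); cuts so far [(8, 7)]; region rows[8,16) x cols[7,8) = 8x1
Op 7 cut(4, 0): punch at orig (12,7); cuts so far [(8, 7), (12, 7)]; region rows[8,16) x cols[7,8) = 8x1
Op 8 cut(1, 0): punch at orig (9,7); cuts so far [(8, 7), (9, 7), (12, 7)]; region rows[8,16) x cols[7,8) = 8x1
Unfold 1 (reflect across h@8): 6 holes -> [(3, 7), (6, 7), (7, 7), (8, 7), (9, 7), (12, 7)]
Unfold 2 (reflect across v@7): 12 holes -> [(3, 6), (3, 7), (6, 6), (6, 7), (7, 6), (7, 7), (8, 6), (8, 7), (9, 6), (9, 7), (12, 6), (12, 7)]
Unfold 3 (reflect across v@6): 24 holes -> [(3, 4), (3, 5), (3, 6), (3, 7), (6, 4), (6, 5), (6, 6), (6, 7), (7, 4), (7, 5), (7, 6), (7, 7), (8, 4), (8, 5), (8, 6), (8, 7), (9, 4), (9, 5), (9, 6), (9, 7), (12, 4), (12, 5), (12, 6), (12, 7)]
Unfold 4 (reflect across v@4): 48 holes -> [(3, 0), (3, 1), (3, 2), (3, 3), (3, 4), (3, 5), (3, 6), (3, 7), (6, 0), (6, 1), (6, 2), (6, 3), (6, 4), (6, 5), (6, 6), (6, 7), (7, 0), (7, 1), (7, 2), (7, 3), (7, 4), (7, 5), (7, 6), (7, 7), (8, 0), (8, 1), (8, 2), (8, 3), (8, 4), (8, 5), (8, 6), (8, 7), (9, 0), (9, 1), (9, 2), (9, 3), (9, 4), (9, 5), (9, 6), (9, 7), (12, 0), (12, 1), (12, 2), (12, 3), (12, 4), (12, 5), (12, 6), (12, 7)]
Unfold 5 (reflect across v@8): 96 holes -> [(3, 0), (3, 1), (3, 2), (3, 3), (3, 4), (3, 5), (3, 6), (3, 7), (3, 8), (3, 9), (3, 10), (3, 11), (3, 12), (3, 13), (3, 14), (3, 15), (6, 0), (6, 1), (6, 2), (6, 3), (6, 4), (6, 5), (6, 6), (6, 7), (6, 8), (6, 9), (6, 10), (6, 11), (6, 12), (6, 13), (6, 14), (6, 15), (7, 0), (7, 1), (7, 2), (7, 3), (7, 4), (7, 5), (7, 6), (7, 7), (7, 8), (7, 9), (7, 10), (7, 11), (7, 12), (7, 13), (7, 14), (7, 15), (8, 0), (8, 1), (8, 2), (8, 3), (8, 4), (8, 5), (8, 6), (8, 7), (8, 8), (8, 9), (8, 10), (8, 11), (8, 12), (8, 13), (8, 14), (8, 15), (9, 0), (9, 1), (9, 2), (9, 3), (9, 4), (9, 5), (9, 6), (9, 7), (9, 8), (9, 9), (9, 10), (9, 11), (9, 12), (9, 13), (9, 14), (9, 15), (12, 0), (12, 1), (12, 2), (12, 3), (12, 4), (12, 5), (12, 6), (12, 7), (12, 8), (12, 9), (12, 10), (12, 11), (12, 12), (12, 13), (12, 14), (12, 15)]

Answer: ................
................
................
OOOOOOOOOOOOOOOO
................
................
OOOOOOOOOOOOOOOO
OOOOOOOOOOOOOOOO
OOOOOOOOOOOOOOOO
OOOOOOOOOOOOOOOO
................
................
OOOOOOOOOOOOOOOO
................
................
................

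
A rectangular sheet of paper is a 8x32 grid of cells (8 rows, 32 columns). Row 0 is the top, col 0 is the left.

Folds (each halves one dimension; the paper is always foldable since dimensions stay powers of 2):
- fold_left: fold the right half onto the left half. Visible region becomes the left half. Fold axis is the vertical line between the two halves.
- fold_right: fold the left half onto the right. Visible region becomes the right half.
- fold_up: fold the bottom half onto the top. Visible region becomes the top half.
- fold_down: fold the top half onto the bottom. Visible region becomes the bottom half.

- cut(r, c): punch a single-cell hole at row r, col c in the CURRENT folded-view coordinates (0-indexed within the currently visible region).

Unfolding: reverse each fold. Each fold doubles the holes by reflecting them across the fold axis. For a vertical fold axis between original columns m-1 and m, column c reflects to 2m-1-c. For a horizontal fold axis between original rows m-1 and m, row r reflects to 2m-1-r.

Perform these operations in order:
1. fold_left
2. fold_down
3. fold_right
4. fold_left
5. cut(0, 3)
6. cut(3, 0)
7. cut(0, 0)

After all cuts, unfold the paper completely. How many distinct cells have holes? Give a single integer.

Op 1 fold_left: fold axis v@16; visible region now rows[0,8) x cols[0,16) = 8x16
Op 2 fold_down: fold axis h@4; visible region now rows[4,8) x cols[0,16) = 4x16
Op 3 fold_right: fold axis v@8; visible region now rows[4,8) x cols[8,16) = 4x8
Op 4 fold_left: fold axis v@12; visible region now rows[4,8) x cols[8,12) = 4x4
Op 5 cut(0, 3): punch at orig (4,11); cuts so far [(4, 11)]; region rows[4,8) x cols[8,12) = 4x4
Op 6 cut(3, 0): punch at orig (7,8); cuts so far [(4, 11), (7, 8)]; region rows[4,8) x cols[8,12) = 4x4
Op 7 cut(0, 0): punch at orig (4,8); cuts so far [(4, 8), (4, 11), (7, 8)]; region rows[4,8) x cols[8,12) = 4x4
Unfold 1 (reflect across v@12): 6 holes -> [(4, 8), (4, 11), (4, 12), (4, 15), (7, 8), (7, 15)]
Unfold 2 (reflect across v@8): 12 holes -> [(4, 0), (4, 3), (4, 4), (4, 7), (4, 8), (4, 11), (4, 12), (4, 15), (7, 0), (7, 7), (7, 8), (7, 15)]
Unfold 3 (reflect across h@4): 24 holes -> [(0, 0), (0, 7), (0, 8), (0, 15), (3, 0), (3, 3), (3, 4), (3, 7), (3, 8), (3, 11), (3, 12), (3, 15), (4, 0), (4, 3), (4, 4), (4, 7), (4, 8), (4, 11), (4, 12), (4, 15), (7, 0), (7, 7), (7, 8), (7, 15)]
Unfold 4 (reflect across v@16): 48 holes -> [(0, 0), (0, 7), (0, 8), (0, 15), (0, 16), (0, 23), (0, 24), (0, 31), (3, 0), (3, 3), (3, 4), (3, 7), (3, 8), (3, 11), (3, 12), (3, 15), (3, 16), (3, 19), (3, 20), (3, 23), (3, 24), (3, 27), (3, 28), (3, 31), (4, 0), (4, 3), (4, 4), (4, 7), (4, 8), (4, 11), (4, 12), (4, 15), (4, 16), (4, 19), (4, 20), (4, 23), (4, 24), (4, 27), (4, 28), (4, 31), (7, 0), (7, 7), (7, 8), (7, 15), (7, 16), (7, 23), (7, 24), (7, 31)]

Answer: 48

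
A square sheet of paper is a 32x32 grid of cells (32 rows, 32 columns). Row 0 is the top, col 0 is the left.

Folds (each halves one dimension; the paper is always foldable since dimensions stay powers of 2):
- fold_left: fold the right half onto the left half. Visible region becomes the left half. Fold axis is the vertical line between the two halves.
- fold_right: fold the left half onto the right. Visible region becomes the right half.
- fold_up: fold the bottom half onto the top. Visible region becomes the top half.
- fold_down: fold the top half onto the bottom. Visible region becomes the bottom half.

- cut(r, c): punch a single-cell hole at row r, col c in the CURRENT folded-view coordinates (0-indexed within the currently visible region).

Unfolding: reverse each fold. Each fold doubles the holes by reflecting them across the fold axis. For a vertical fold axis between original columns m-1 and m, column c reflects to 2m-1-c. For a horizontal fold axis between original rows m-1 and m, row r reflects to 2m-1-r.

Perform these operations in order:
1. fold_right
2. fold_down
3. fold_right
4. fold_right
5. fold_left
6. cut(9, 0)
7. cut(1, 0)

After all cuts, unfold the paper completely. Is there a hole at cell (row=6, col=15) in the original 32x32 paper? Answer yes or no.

Op 1 fold_right: fold axis v@16; visible region now rows[0,32) x cols[16,32) = 32x16
Op 2 fold_down: fold axis h@16; visible region now rows[16,32) x cols[16,32) = 16x16
Op 3 fold_right: fold axis v@24; visible region now rows[16,32) x cols[24,32) = 16x8
Op 4 fold_right: fold axis v@28; visible region now rows[16,32) x cols[28,32) = 16x4
Op 5 fold_left: fold axis v@30; visible region now rows[16,32) x cols[28,30) = 16x2
Op 6 cut(9, 0): punch at orig (25,28); cuts so far [(25, 28)]; region rows[16,32) x cols[28,30) = 16x2
Op 7 cut(1, 0): punch at orig (17,28); cuts so far [(17, 28), (25, 28)]; region rows[16,32) x cols[28,30) = 16x2
Unfold 1 (reflect across v@30): 4 holes -> [(17, 28), (17, 31), (25, 28), (25, 31)]
Unfold 2 (reflect across v@28): 8 holes -> [(17, 24), (17, 27), (17, 28), (17, 31), (25, 24), (25, 27), (25, 28), (25, 31)]
Unfold 3 (reflect across v@24): 16 holes -> [(17, 16), (17, 19), (17, 20), (17, 23), (17, 24), (17, 27), (17, 28), (17, 31), (25, 16), (25, 19), (25, 20), (25, 23), (25, 24), (25, 27), (25, 28), (25, 31)]
Unfold 4 (reflect across h@16): 32 holes -> [(6, 16), (6, 19), (6, 20), (6, 23), (6, 24), (6, 27), (6, 28), (6, 31), (14, 16), (14, 19), (14, 20), (14, 23), (14, 24), (14, 27), (14, 28), (14, 31), (17, 16), (17, 19), (17, 20), (17, 23), (17, 24), (17, 27), (17, 28), (17, 31), (25, 16), (25, 19), (25, 20), (25, 23), (25, 24), (25, 27), (25, 28), (25, 31)]
Unfold 5 (reflect across v@16): 64 holes -> [(6, 0), (6, 3), (6, 4), (6, 7), (6, 8), (6, 11), (6, 12), (6, 15), (6, 16), (6, 19), (6, 20), (6, 23), (6, 24), (6, 27), (6, 28), (6, 31), (14, 0), (14, 3), (14, 4), (14, 7), (14, 8), (14, 11), (14, 12), (14, 15), (14, 16), (14, 19), (14, 20), (14, 23), (14, 24), (14, 27), (14, 28), (14, 31), (17, 0), (17, 3), (17, 4), (17, 7), (17, 8), (17, 11), (17, 12), (17, 15), (17, 16), (17, 19), (17, 20), (17, 23), (17, 24), (17, 27), (17, 28), (17, 31), (25, 0), (25, 3), (25, 4), (25, 7), (25, 8), (25, 11), (25, 12), (25, 15), (25, 16), (25, 19), (25, 20), (25, 23), (25, 24), (25, 27), (25, 28), (25, 31)]
Holes: [(6, 0), (6, 3), (6, 4), (6, 7), (6, 8), (6, 11), (6, 12), (6, 15), (6, 16), (6, 19), (6, 20), (6, 23), (6, 24), (6, 27), (6, 28), (6, 31), (14, 0), (14, 3), (14, 4), (14, 7), (14, 8), (14, 11), (14, 12), (14, 15), (14, 16), (14, 19), (14, 20), (14, 23), (14, 24), (14, 27), (14, 28), (14, 31), (17, 0), (17, 3), (17, 4), (17, 7), (17, 8), (17, 11), (17, 12), (17, 15), (17, 16), (17, 19), (17, 20), (17, 23), (17, 24), (17, 27), (17, 28), (17, 31), (25, 0), (25, 3), (25, 4), (25, 7), (25, 8), (25, 11), (25, 12), (25, 15), (25, 16), (25, 19), (25, 20), (25, 23), (25, 24), (25, 27), (25, 28), (25, 31)]

Answer: yes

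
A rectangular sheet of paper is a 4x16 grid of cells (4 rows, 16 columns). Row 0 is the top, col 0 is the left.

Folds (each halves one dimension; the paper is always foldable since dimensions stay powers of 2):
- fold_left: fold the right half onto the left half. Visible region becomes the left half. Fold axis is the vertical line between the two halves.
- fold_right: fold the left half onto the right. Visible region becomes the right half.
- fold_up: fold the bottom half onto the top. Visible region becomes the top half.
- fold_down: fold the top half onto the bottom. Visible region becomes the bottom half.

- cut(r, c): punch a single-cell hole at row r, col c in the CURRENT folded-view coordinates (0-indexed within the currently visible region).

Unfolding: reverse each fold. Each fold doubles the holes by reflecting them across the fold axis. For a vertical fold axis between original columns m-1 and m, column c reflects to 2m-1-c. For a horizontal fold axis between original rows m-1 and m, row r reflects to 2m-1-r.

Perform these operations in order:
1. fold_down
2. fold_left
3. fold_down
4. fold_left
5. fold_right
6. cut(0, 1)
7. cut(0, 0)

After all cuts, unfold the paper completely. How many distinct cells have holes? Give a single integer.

Op 1 fold_down: fold axis h@2; visible region now rows[2,4) x cols[0,16) = 2x16
Op 2 fold_left: fold axis v@8; visible region now rows[2,4) x cols[0,8) = 2x8
Op 3 fold_down: fold axis h@3; visible region now rows[3,4) x cols[0,8) = 1x8
Op 4 fold_left: fold axis v@4; visible region now rows[3,4) x cols[0,4) = 1x4
Op 5 fold_right: fold axis v@2; visible region now rows[3,4) x cols[2,4) = 1x2
Op 6 cut(0, 1): punch at orig (3,3); cuts so far [(3, 3)]; region rows[3,4) x cols[2,4) = 1x2
Op 7 cut(0, 0): punch at orig (3,2); cuts so far [(3, 2), (3, 3)]; region rows[3,4) x cols[2,4) = 1x2
Unfold 1 (reflect across v@2): 4 holes -> [(3, 0), (3, 1), (3, 2), (3, 3)]
Unfold 2 (reflect across v@4): 8 holes -> [(3, 0), (3, 1), (3, 2), (3, 3), (3, 4), (3, 5), (3, 6), (3, 7)]
Unfold 3 (reflect across h@3): 16 holes -> [(2, 0), (2, 1), (2, 2), (2, 3), (2, 4), (2, 5), (2, 6), (2, 7), (3, 0), (3, 1), (3, 2), (3, 3), (3, 4), (3, 5), (3, 6), (3, 7)]
Unfold 4 (reflect across v@8): 32 holes -> [(2, 0), (2, 1), (2, 2), (2, 3), (2, 4), (2, 5), (2, 6), (2, 7), (2, 8), (2, 9), (2, 10), (2, 11), (2, 12), (2, 13), (2, 14), (2, 15), (3, 0), (3, 1), (3, 2), (3, 3), (3, 4), (3, 5), (3, 6), (3, 7), (3, 8), (3, 9), (3, 10), (3, 11), (3, 12), (3, 13), (3, 14), (3, 15)]
Unfold 5 (reflect across h@2): 64 holes -> [(0, 0), (0, 1), (0, 2), (0, 3), (0, 4), (0, 5), (0, 6), (0, 7), (0, 8), (0, 9), (0, 10), (0, 11), (0, 12), (0, 13), (0, 14), (0, 15), (1, 0), (1, 1), (1, 2), (1, 3), (1, 4), (1, 5), (1, 6), (1, 7), (1, 8), (1, 9), (1, 10), (1, 11), (1, 12), (1, 13), (1, 14), (1, 15), (2, 0), (2, 1), (2, 2), (2, 3), (2, 4), (2, 5), (2, 6), (2, 7), (2, 8), (2, 9), (2, 10), (2, 11), (2, 12), (2, 13), (2, 14), (2, 15), (3, 0), (3, 1), (3, 2), (3, 3), (3, 4), (3, 5), (3, 6), (3, 7), (3, 8), (3, 9), (3, 10), (3, 11), (3, 12), (3, 13), (3, 14), (3, 15)]

Answer: 64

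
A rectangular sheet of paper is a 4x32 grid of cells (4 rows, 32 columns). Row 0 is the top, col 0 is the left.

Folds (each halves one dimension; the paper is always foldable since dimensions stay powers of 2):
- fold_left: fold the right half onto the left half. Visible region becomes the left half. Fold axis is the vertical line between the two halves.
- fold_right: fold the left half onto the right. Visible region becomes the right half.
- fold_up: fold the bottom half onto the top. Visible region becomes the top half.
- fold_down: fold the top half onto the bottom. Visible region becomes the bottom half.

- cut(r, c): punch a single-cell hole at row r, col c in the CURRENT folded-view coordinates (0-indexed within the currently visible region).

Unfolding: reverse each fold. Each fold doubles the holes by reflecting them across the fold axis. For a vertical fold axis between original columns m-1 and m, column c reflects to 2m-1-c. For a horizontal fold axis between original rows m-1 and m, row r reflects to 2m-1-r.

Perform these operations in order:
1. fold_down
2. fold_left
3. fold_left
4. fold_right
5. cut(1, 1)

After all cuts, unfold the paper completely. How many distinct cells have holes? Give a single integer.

Op 1 fold_down: fold axis h@2; visible region now rows[2,4) x cols[0,32) = 2x32
Op 2 fold_left: fold axis v@16; visible region now rows[2,4) x cols[0,16) = 2x16
Op 3 fold_left: fold axis v@8; visible region now rows[2,4) x cols[0,8) = 2x8
Op 4 fold_right: fold axis v@4; visible region now rows[2,4) x cols[4,8) = 2x4
Op 5 cut(1, 1): punch at orig (3,5); cuts so far [(3, 5)]; region rows[2,4) x cols[4,8) = 2x4
Unfold 1 (reflect across v@4): 2 holes -> [(3, 2), (3, 5)]
Unfold 2 (reflect across v@8): 4 holes -> [(3, 2), (3, 5), (3, 10), (3, 13)]
Unfold 3 (reflect across v@16): 8 holes -> [(3, 2), (3, 5), (3, 10), (3, 13), (3, 18), (3, 21), (3, 26), (3, 29)]
Unfold 4 (reflect across h@2): 16 holes -> [(0, 2), (0, 5), (0, 10), (0, 13), (0, 18), (0, 21), (0, 26), (0, 29), (3, 2), (3, 5), (3, 10), (3, 13), (3, 18), (3, 21), (3, 26), (3, 29)]

Answer: 16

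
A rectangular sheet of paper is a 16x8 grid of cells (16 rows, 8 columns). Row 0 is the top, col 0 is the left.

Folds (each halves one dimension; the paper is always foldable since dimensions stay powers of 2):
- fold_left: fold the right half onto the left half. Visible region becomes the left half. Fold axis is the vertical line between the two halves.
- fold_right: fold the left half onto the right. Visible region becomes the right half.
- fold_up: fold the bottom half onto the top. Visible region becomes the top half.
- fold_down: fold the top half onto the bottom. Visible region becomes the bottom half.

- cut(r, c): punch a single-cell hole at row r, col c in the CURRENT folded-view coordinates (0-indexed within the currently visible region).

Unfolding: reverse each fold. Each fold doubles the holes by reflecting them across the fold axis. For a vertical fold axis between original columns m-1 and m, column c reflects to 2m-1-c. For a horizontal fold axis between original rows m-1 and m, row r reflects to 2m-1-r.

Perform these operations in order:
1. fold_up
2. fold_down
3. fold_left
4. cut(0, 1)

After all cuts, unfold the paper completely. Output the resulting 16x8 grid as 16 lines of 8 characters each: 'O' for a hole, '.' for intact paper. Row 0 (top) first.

Answer: ........
........
........
.O....O.
.O....O.
........
........
........
........
........
........
.O....O.
.O....O.
........
........
........

Derivation:
Op 1 fold_up: fold axis h@8; visible region now rows[0,8) x cols[0,8) = 8x8
Op 2 fold_down: fold axis h@4; visible region now rows[4,8) x cols[0,8) = 4x8
Op 3 fold_left: fold axis v@4; visible region now rows[4,8) x cols[0,4) = 4x4
Op 4 cut(0, 1): punch at orig (4,1); cuts so far [(4, 1)]; region rows[4,8) x cols[0,4) = 4x4
Unfold 1 (reflect across v@4): 2 holes -> [(4, 1), (4, 6)]
Unfold 2 (reflect across h@4): 4 holes -> [(3, 1), (3, 6), (4, 1), (4, 6)]
Unfold 3 (reflect across h@8): 8 holes -> [(3, 1), (3, 6), (4, 1), (4, 6), (11, 1), (11, 6), (12, 1), (12, 6)]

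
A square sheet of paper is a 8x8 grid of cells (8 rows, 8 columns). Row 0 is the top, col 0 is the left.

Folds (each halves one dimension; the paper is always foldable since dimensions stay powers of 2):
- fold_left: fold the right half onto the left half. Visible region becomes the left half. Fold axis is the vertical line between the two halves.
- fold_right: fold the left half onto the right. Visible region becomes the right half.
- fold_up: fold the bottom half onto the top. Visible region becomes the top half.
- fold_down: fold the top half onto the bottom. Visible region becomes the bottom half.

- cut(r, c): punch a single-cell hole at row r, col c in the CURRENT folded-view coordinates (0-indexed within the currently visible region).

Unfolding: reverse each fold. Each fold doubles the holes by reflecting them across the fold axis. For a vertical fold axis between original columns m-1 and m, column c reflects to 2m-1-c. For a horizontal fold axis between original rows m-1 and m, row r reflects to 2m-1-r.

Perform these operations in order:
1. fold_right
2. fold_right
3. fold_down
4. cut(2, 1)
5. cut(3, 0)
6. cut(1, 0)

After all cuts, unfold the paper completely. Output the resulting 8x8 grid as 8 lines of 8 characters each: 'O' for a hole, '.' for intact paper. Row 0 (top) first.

Answer: .OO..OO.
O..OO..O
.OO..OO.
........
........
.OO..OO.
O..OO..O
.OO..OO.

Derivation:
Op 1 fold_right: fold axis v@4; visible region now rows[0,8) x cols[4,8) = 8x4
Op 2 fold_right: fold axis v@6; visible region now rows[0,8) x cols[6,8) = 8x2
Op 3 fold_down: fold axis h@4; visible region now rows[4,8) x cols[6,8) = 4x2
Op 4 cut(2, 1): punch at orig (6,7); cuts so far [(6, 7)]; region rows[4,8) x cols[6,8) = 4x2
Op 5 cut(3, 0): punch at orig (7,6); cuts so far [(6, 7), (7, 6)]; region rows[4,8) x cols[6,8) = 4x2
Op 6 cut(1, 0): punch at orig (5,6); cuts so far [(5, 6), (6, 7), (7, 6)]; region rows[4,8) x cols[6,8) = 4x2
Unfold 1 (reflect across h@4): 6 holes -> [(0, 6), (1, 7), (2, 6), (5, 6), (6, 7), (7, 6)]
Unfold 2 (reflect across v@6): 12 holes -> [(0, 5), (0, 6), (1, 4), (1, 7), (2, 5), (2, 6), (5, 5), (5, 6), (6, 4), (6, 7), (7, 5), (7, 6)]
Unfold 3 (reflect across v@4): 24 holes -> [(0, 1), (0, 2), (0, 5), (0, 6), (1, 0), (1, 3), (1, 4), (1, 7), (2, 1), (2, 2), (2, 5), (2, 6), (5, 1), (5, 2), (5, 5), (5, 6), (6, 0), (6, 3), (6, 4), (6, 7), (7, 1), (7, 2), (7, 5), (7, 6)]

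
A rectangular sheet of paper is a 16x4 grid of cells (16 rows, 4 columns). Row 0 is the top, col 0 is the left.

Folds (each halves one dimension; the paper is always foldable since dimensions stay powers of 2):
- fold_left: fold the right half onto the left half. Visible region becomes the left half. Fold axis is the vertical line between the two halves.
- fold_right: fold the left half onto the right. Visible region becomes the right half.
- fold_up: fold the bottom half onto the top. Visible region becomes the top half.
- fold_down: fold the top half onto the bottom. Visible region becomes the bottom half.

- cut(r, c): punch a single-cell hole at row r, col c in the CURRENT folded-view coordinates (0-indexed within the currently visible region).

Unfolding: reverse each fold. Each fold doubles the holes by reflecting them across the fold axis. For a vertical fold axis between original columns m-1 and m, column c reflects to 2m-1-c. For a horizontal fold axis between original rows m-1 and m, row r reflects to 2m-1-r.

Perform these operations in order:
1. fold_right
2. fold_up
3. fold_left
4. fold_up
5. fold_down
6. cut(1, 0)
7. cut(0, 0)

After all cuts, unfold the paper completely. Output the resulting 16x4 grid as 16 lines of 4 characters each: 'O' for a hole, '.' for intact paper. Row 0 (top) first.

Op 1 fold_right: fold axis v@2; visible region now rows[0,16) x cols[2,4) = 16x2
Op 2 fold_up: fold axis h@8; visible region now rows[0,8) x cols[2,4) = 8x2
Op 3 fold_left: fold axis v@3; visible region now rows[0,8) x cols[2,3) = 8x1
Op 4 fold_up: fold axis h@4; visible region now rows[0,4) x cols[2,3) = 4x1
Op 5 fold_down: fold axis h@2; visible region now rows[2,4) x cols[2,3) = 2x1
Op 6 cut(1, 0): punch at orig (3,2); cuts so far [(3, 2)]; region rows[2,4) x cols[2,3) = 2x1
Op 7 cut(0, 0): punch at orig (2,2); cuts so far [(2, 2), (3, 2)]; region rows[2,4) x cols[2,3) = 2x1
Unfold 1 (reflect across h@2): 4 holes -> [(0, 2), (1, 2), (2, 2), (3, 2)]
Unfold 2 (reflect across h@4): 8 holes -> [(0, 2), (1, 2), (2, 2), (3, 2), (4, 2), (5, 2), (6, 2), (7, 2)]
Unfold 3 (reflect across v@3): 16 holes -> [(0, 2), (0, 3), (1, 2), (1, 3), (2, 2), (2, 3), (3, 2), (3, 3), (4, 2), (4, 3), (5, 2), (5, 3), (6, 2), (6, 3), (7, 2), (7, 3)]
Unfold 4 (reflect across h@8): 32 holes -> [(0, 2), (0, 3), (1, 2), (1, 3), (2, 2), (2, 3), (3, 2), (3, 3), (4, 2), (4, 3), (5, 2), (5, 3), (6, 2), (6, 3), (7, 2), (7, 3), (8, 2), (8, 3), (9, 2), (9, 3), (10, 2), (10, 3), (11, 2), (11, 3), (12, 2), (12, 3), (13, 2), (13, 3), (14, 2), (14, 3), (15, 2), (15, 3)]
Unfold 5 (reflect across v@2): 64 holes -> [(0, 0), (0, 1), (0, 2), (0, 3), (1, 0), (1, 1), (1, 2), (1, 3), (2, 0), (2, 1), (2, 2), (2, 3), (3, 0), (3, 1), (3, 2), (3, 3), (4, 0), (4, 1), (4, 2), (4, 3), (5, 0), (5, 1), (5, 2), (5, 3), (6, 0), (6, 1), (6, 2), (6, 3), (7, 0), (7, 1), (7, 2), (7, 3), (8, 0), (8, 1), (8, 2), (8, 3), (9, 0), (9, 1), (9, 2), (9, 3), (10, 0), (10, 1), (10, 2), (10, 3), (11, 0), (11, 1), (11, 2), (11, 3), (12, 0), (12, 1), (12, 2), (12, 3), (13, 0), (13, 1), (13, 2), (13, 3), (14, 0), (14, 1), (14, 2), (14, 3), (15, 0), (15, 1), (15, 2), (15, 3)]

Answer: OOOO
OOOO
OOOO
OOOO
OOOO
OOOO
OOOO
OOOO
OOOO
OOOO
OOOO
OOOO
OOOO
OOOO
OOOO
OOOO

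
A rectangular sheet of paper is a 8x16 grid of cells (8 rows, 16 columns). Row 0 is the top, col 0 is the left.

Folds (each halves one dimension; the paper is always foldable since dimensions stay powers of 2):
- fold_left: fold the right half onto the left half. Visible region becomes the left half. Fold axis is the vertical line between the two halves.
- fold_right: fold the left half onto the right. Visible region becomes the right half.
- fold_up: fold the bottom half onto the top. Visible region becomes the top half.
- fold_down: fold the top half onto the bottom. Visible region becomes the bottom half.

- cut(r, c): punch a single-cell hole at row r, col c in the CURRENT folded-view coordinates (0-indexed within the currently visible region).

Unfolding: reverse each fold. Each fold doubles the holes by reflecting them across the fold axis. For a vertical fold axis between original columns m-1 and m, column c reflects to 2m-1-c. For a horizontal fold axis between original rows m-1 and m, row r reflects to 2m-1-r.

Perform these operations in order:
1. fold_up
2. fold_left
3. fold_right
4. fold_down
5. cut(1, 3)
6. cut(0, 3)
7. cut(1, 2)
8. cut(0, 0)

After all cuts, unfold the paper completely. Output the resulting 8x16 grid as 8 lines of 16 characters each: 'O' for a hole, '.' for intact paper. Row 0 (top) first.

Answer: OO....OOOO....OO
O..OO..OO..OO..O
O..OO..OO..OO..O
OO....OOOO....OO
OO....OOOO....OO
O..OO..OO..OO..O
O..OO..OO..OO..O
OO....OOOO....OO

Derivation:
Op 1 fold_up: fold axis h@4; visible region now rows[0,4) x cols[0,16) = 4x16
Op 2 fold_left: fold axis v@8; visible region now rows[0,4) x cols[0,8) = 4x8
Op 3 fold_right: fold axis v@4; visible region now rows[0,4) x cols[4,8) = 4x4
Op 4 fold_down: fold axis h@2; visible region now rows[2,4) x cols[4,8) = 2x4
Op 5 cut(1, 3): punch at orig (3,7); cuts so far [(3, 7)]; region rows[2,4) x cols[4,8) = 2x4
Op 6 cut(0, 3): punch at orig (2,7); cuts so far [(2, 7), (3, 7)]; region rows[2,4) x cols[4,8) = 2x4
Op 7 cut(1, 2): punch at orig (3,6); cuts so far [(2, 7), (3, 6), (3, 7)]; region rows[2,4) x cols[4,8) = 2x4
Op 8 cut(0, 0): punch at orig (2,4); cuts so far [(2, 4), (2, 7), (3, 6), (3, 7)]; region rows[2,4) x cols[4,8) = 2x4
Unfold 1 (reflect across h@2): 8 holes -> [(0, 6), (0, 7), (1, 4), (1, 7), (2, 4), (2, 7), (3, 6), (3, 7)]
Unfold 2 (reflect across v@4): 16 holes -> [(0, 0), (0, 1), (0, 6), (0, 7), (1, 0), (1, 3), (1, 4), (1, 7), (2, 0), (2, 3), (2, 4), (2, 7), (3, 0), (3, 1), (3, 6), (3, 7)]
Unfold 3 (reflect across v@8): 32 holes -> [(0, 0), (0, 1), (0, 6), (0, 7), (0, 8), (0, 9), (0, 14), (0, 15), (1, 0), (1, 3), (1, 4), (1, 7), (1, 8), (1, 11), (1, 12), (1, 15), (2, 0), (2, 3), (2, 4), (2, 7), (2, 8), (2, 11), (2, 12), (2, 15), (3, 0), (3, 1), (3, 6), (3, 7), (3, 8), (3, 9), (3, 14), (3, 15)]
Unfold 4 (reflect across h@4): 64 holes -> [(0, 0), (0, 1), (0, 6), (0, 7), (0, 8), (0, 9), (0, 14), (0, 15), (1, 0), (1, 3), (1, 4), (1, 7), (1, 8), (1, 11), (1, 12), (1, 15), (2, 0), (2, 3), (2, 4), (2, 7), (2, 8), (2, 11), (2, 12), (2, 15), (3, 0), (3, 1), (3, 6), (3, 7), (3, 8), (3, 9), (3, 14), (3, 15), (4, 0), (4, 1), (4, 6), (4, 7), (4, 8), (4, 9), (4, 14), (4, 15), (5, 0), (5, 3), (5, 4), (5, 7), (5, 8), (5, 11), (5, 12), (5, 15), (6, 0), (6, 3), (6, 4), (6, 7), (6, 8), (6, 11), (6, 12), (6, 15), (7, 0), (7, 1), (7, 6), (7, 7), (7, 8), (7, 9), (7, 14), (7, 15)]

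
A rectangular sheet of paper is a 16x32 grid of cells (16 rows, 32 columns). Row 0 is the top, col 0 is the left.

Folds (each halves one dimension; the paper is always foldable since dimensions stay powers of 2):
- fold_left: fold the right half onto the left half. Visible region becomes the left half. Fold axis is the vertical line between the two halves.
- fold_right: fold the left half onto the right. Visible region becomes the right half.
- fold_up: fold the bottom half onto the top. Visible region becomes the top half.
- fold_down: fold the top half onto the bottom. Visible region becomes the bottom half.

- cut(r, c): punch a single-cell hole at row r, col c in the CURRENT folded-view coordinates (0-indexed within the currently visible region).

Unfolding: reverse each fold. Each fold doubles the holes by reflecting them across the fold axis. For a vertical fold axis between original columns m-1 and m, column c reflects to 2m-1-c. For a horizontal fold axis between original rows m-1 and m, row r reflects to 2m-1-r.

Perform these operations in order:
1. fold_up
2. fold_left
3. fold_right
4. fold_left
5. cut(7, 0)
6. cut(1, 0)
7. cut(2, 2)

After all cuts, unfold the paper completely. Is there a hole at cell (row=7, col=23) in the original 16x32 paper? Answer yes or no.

Answer: yes

Derivation:
Op 1 fold_up: fold axis h@8; visible region now rows[0,8) x cols[0,32) = 8x32
Op 2 fold_left: fold axis v@16; visible region now rows[0,8) x cols[0,16) = 8x16
Op 3 fold_right: fold axis v@8; visible region now rows[0,8) x cols[8,16) = 8x8
Op 4 fold_left: fold axis v@12; visible region now rows[0,8) x cols[8,12) = 8x4
Op 5 cut(7, 0): punch at orig (7,8); cuts so far [(7, 8)]; region rows[0,8) x cols[8,12) = 8x4
Op 6 cut(1, 0): punch at orig (1,8); cuts so far [(1, 8), (7, 8)]; region rows[0,8) x cols[8,12) = 8x4
Op 7 cut(2, 2): punch at orig (2,10); cuts so far [(1, 8), (2, 10), (7, 8)]; region rows[0,8) x cols[8,12) = 8x4
Unfold 1 (reflect across v@12): 6 holes -> [(1, 8), (1, 15), (2, 10), (2, 13), (7, 8), (7, 15)]
Unfold 2 (reflect across v@8): 12 holes -> [(1, 0), (1, 7), (1, 8), (1, 15), (2, 2), (2, 5), (2, 10), (2, 13), (7, 0), (7, 7), (7, 8), (7, 15)]
Unfold 3 (reflect across v@16): 24 holes -> [(1, 0), (1, 7), (1, 8), (1, 15), (1, 16), (1, 23), (1, 24), (1, 31), (2, 2), (2, 5), (2, 10), (2, 13), (2, 18), (2, 21), (2, 26), (2, 29), (7, 0), (7, 7), (7, 8), (7, 15), (7, 16), (7, 23), (7, 24), (7, 31)]
Unfold 4 (reflect across h@8): 48 holes -> [(1, 0), (1, 7), (1, 8), (1, 15), (1, 16), (1, 23), (1, 24), (1, 31), (2, 2), (2, 5), (2, 10), (2, 13), (2, 18), (2, 21), (2, 26), (2, 29), (7, 0), (7, 7), (7, 8), (7, 15), (7, 16), (7, 23), (7, 24), (7, 31), (8, 0), (8, 7), (8, 8), (8, 15), (8, 16), (8, 23), (8, 24), (8, 31), (13, 2), (13, 5), (13, 10), (13, 13), (13, 18), (13, 21), (13, 26), (13, 29), (14, 0), (14, 7), (14, 8), (14, 15), (14, 16), (14, 23), (14, 24), (14, 31)]
Holes: [(1, 0), (1, 7), (1, 8), (1, 15), (1, 16), (1, 23), (1, 24), (1, 31), (2, 2), (2, 5), (2, 10), (2, 13), (2, 18), (2, 21), (2, 26), (2, 29), (7, 0), (7, 7), (7, 8), (7, 15), (7, 16), (7, 23), (7, 24), (7, 31), (8, 0), (8, 7), (8, 8), (8, 15), (8, 16), (8, 23), (8, 24), (8, 31), (13, 2), (13, 5), (13, 10), (13, 13), (13, 18), (13, 21), (13, 26), (13, 29), (14, 0), (14, 7), (14, 8), (14, 15), (14, 16), (14, 23), (14, 24), (14, 31)]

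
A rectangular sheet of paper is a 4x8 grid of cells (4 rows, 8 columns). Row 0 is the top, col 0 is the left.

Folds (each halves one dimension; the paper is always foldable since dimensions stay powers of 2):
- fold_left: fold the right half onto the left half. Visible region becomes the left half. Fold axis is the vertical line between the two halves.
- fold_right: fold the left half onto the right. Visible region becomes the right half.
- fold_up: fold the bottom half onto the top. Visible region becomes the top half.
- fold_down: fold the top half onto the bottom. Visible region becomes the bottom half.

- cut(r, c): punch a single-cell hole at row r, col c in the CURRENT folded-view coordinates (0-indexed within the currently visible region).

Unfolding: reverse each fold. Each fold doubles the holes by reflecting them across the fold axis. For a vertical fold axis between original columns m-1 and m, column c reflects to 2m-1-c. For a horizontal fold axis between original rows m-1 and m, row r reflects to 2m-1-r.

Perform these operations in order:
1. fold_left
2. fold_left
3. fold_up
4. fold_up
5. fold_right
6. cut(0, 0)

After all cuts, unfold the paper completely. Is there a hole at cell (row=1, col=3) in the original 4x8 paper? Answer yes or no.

Answer: yes

Derivation:
Op 1 fold_left: fold axis v@4; visible region now rows[0,4) x cols[0,4) = 4x4
Op 2 fold_left: fold axis v@2; visible region now rows[0,4) x cols[0,2) = 4x2
Op 3 fold_up: fold axis h@2; visible region now rows[0,2) x cols[0,2) = 2x2
Op 4 fold_up: fold axis h@1; visible region now rows[0,1) x cols[0,2) = 1x2
Op 5 fold_right: fold axis v@1; visible region now rows[0,1) x cols[1,2) = 1x1
Op 6 cut(0, 0): punch at orig (0,1); cuts so far [(0, 1)]; region rows[0,1) x cols[1,2) = 1x1
Unfold 1 (reflect across v@1): 2 holes -> [(0, 0), (0, 1)]
Unfold 2 (reflect across h@1): 4 holes -> [(0, 0), (0, 1), (1, 0), (1, 1)]
Unfold 3 (reflect across h@2): 8 holes -> [(0, 0), (0, 1), (1, 0), (1, 1), (2, 0), (2, 1), (3, 0), (3, 1)]
Unfold 4 (reflect across v@2): 16 holes -> [(0, 0), (0, 1), (0, 2), (0, 3), (1, 0), (1, 1), (1, 2), (1, 3), (2, 0), (2, 1), (2, 2), (2, 3), (3, 0), (3, 1), (3, 2), (3, 3)]
Unfold 5 (reflect across v@4): 32 holes -> [(0, 0), (0, 1), (0, 2), (0, 3), (0, 4), (0, 5), (0, 6), (0, 7), (1, 0), (1, 1), (1, 2), (1, 3), (1, 4), (1, 5), (1, 6), (1, 7), (2, 0), (2, 1), (2, 2), (2, 3), (2, 4), (2, 5), (2, 6), (2, 7), (3, 0), (3, 1), (3, 2), (3, 3), (3, 4), (3, 5), (3, 6), (3, 7)]
Holes: [(0, 0), (0, 1), (0, 2), (0, 3), (0, 4), (0, 5), (0, 6), (0, 7), (1, 0), (1, 1), (1, 2), (1, 3), (1, 4), (1, 5), (1, 6), (1, 7), (2, 0), (2, 1), (2, 2), (2, 3), (2, 4), (2, 5), (2, 6), (2, 7), (3, 0), (3, 1), (3, 2), (3, 3), (3, 4), (3, 5), (3, 6), (3, 7)]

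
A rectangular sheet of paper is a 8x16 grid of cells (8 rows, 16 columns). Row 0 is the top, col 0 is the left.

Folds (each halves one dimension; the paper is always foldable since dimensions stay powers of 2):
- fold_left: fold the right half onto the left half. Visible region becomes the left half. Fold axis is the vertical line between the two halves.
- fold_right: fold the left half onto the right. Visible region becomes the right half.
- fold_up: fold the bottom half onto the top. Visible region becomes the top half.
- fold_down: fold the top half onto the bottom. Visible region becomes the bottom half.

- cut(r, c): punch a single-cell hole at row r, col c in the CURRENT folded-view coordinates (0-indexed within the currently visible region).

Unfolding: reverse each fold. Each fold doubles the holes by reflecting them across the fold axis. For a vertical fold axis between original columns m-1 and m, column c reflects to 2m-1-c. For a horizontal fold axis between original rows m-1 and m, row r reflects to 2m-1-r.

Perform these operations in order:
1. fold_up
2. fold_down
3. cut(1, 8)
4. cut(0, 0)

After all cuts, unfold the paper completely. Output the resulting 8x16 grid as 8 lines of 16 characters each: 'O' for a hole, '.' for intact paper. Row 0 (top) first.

Op 1 fold_up: fold axis h@4; visible region now rows[0,4) x cols[0,16) = 4x16
Op 2 fold_down: fold axis h@2; visible region now rows[2,4) x cols[0,16) = 2x16
Op 3 cut(1, 8): punch at orig (3,8); cuts so far [(3, 8)]; region rows[2,4) x cols[0,16) = 2x16
Op 4 cut(0, 0): punch at orig (2,0); cuts so far [(2, 0), (3, 8)]; region rows[2,4) x cols[0,16) = 2x16
Unfold 1 (reflect across h@2): 4 holes -> [(0, 8), (1, 0), (2, 0), (3, 8)]
Unfold 2 (reflect across h@4): 8 holes -> [(0, 8), (1, 0), (2, 0), (3, 8), (4, 8), (5, 0), (6, 0), (7, 8)]

Answer: ........O.......
O...............
O...............
........O.......
........O.......
O...............
O...............
........O.......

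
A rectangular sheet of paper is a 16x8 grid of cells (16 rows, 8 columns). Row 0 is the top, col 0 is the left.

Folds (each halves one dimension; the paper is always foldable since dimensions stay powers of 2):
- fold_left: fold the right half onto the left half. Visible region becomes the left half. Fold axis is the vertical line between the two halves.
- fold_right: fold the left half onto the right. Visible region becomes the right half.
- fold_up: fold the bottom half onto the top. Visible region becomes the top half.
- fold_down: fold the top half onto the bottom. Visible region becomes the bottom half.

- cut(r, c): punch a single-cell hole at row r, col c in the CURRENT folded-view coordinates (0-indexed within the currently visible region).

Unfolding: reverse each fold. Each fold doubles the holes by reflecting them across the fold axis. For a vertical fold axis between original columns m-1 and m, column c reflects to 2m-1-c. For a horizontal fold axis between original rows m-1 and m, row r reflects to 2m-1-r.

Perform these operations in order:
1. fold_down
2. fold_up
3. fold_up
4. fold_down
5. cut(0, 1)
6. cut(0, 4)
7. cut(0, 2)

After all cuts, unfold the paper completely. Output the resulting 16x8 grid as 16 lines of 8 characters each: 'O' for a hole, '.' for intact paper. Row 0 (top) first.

Answer: .OO.O...
.OO.O...
.OO.O...
.OO.O...
.OO.O...
.OO.O...
.OO.O...
.OO.O...
.OO.O...
.OO.O...
.OO.O...
.OO.O...
.OO.O...
.OO.O...
.OO.O...
.OO.O...

Derivation:
Op 1 fold_down: fold axis h@8; visible region now rows[8,16) x cols[0,8) = 8x8
Op 2 fold_up: fold axis h@12; visible region now rows[8,12) x cols[0,8) = 4x8
Op 3 fold_up: fold axis h@10; visible region now rows[8,10) x cols[0,8) = 2x8
Op 4 fold_down: fold axis h@9; visible region now rows[9,10) x cols[0,8) = 1x8
Op 5 cut(0, 1): punch at orig (9,1); cuts so far [(9, 1)]; region rows[9,10) x cols[0,8) = 1x8
Op 6 cut(0, 4): punch at orig (9,4); cuts so far [(9, 1), (9, 4)]; region rows[9,10) x cols[0,8) = 1x8
Op 7 cut(0, 2): punch at orig (9,2); cuts so far [(9, 1), (9, 2), (9, 4)]; region rows[9,10) x cols[0,8) = 1x8
Unfold 1 (reflect across h@9): 6 holes -> [(8, 1), (8, 2), (8, 4), (9, 1), (9, 2), (9, 4)]
Unfold 2 (reflect across h@10): 12 holes -> [(8, 1), (8, 2), (8, 4), (9, 1), (9, 2), (9, 4), (10, 1), (10, 2), (10, 4), (11, 1), (11, 2), (11, 4)]
Unfold 3 (reflect across h@12): 24 holes -> [(8, 1), (8, 2), (8, 4), (9, 1), (9, 2), (9, 4), (10, 1), (10, 2), (10, 4), (11, 1), (11, 2), (11, 4), (12, 1), (12, 2), (12, 4), (13, 1), (13, 2), (13, 4), (14, 1), (14, 2), (14, 4), (15, 1), (15, 2), (15, 4)]
Unfold 4 (reflect across h@8): 48 holes -> [(0, 1), (0, 2), (0, 4), (1, 1), (1, 2), (1, 4), (2, 1), (2, 2), (2, 4), (3, 1), (3, 2), (3, 4), (4, 1), (4, 2), (4, 4), (5, 1), (5, 2), (5, 4), (6, 1), (6, 2), (6, 4), (7, 1), (7, 2), (7, 4), (8, 1), (8, 2), (8, 4), (9, 1), (9, 2), (9, 4), (10, 1), (10, 2), (10, 4), (11, 1), (11, 2), (11, 4), (12, 1), (12, 2), (12, 4), (13, 1), (13, 2), (13, 4), (14, 1), (14, 2), (14, 4), (15, 1), (15, 2), (15, 4)]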